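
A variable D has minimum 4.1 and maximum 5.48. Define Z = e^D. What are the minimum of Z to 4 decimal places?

min(Z) = 60.3403

e^D is increasing on this domain, so min(Z) comes from min(D) = 4.1: min(Z) = exp(4.1) ≈ 60.3403.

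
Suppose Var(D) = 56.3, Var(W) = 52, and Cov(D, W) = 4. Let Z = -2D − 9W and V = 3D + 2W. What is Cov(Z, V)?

By bilinearity, Cov(Z, V) = ac·Var(D) + bd·Var(W) + (ad+bc)·Cov(D, W), with a=-2, b=-9, c=3, d=2.
ac·Var(D) = (-2)·3·56.3 = -337.8
bd·Var(W) = (-9)·2·52 = -936
(ad+bc)·Cov(D, W) = (-31)·4 = -124
Cov(Z, V) = -337.8 + (-936) + (-124) = -1397.8.

Cov(Z, V) = -1397.8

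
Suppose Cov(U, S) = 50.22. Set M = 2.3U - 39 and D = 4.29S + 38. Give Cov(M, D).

Cov(M, D) = a·c·Cov(U, S) = 2.3·4.29·50.22 = 495.52074. Additive constants drop out.

Cov(M, D) = 495.52074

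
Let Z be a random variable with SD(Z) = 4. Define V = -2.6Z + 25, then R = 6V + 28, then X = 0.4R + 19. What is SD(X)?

SD(V) = |-2.6|·4 = 10.4.
SD(R) = |6|·10.4 = 62.4.
SD(X) = |0.4|·62.4 = 24.96.

SD(X) = 24.96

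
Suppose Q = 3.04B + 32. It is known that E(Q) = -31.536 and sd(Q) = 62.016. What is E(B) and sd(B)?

From Q = 3.04B + 32: E(Q) = a·E(B) + b, so E(B) = (E(Q) − b)/a = (-31.536 − 32)/3.04 = -20.9.
sd(Q) = |a|·sd(B), so sd(B) = 62.016/|3.04| = 20.4.

E(B) = -20.9, sd(B) = 20.4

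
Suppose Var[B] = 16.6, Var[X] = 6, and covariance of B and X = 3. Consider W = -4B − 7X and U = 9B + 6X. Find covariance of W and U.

covariance of W and U = -1110.6

By bilinearity, covariance of W and U = ac·Var[B] + bd·Var[X] + (ad+bc)·covariance of B and X, with a=-4, b=-7, c=9, d=6.
ac·Var[B] = (-4)·9·16.6 = -597.6
bd·Var[X] = (-7)·6·6 = -252
(ad+bc)·covariance of B and X = (-87)·3 = -261
covariance of W and U = -597.6 + (-252) + (-261) = -1110.6.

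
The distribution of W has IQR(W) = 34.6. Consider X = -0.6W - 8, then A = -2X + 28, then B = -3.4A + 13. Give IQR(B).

IQR(B) = 141.168

IQR(X) = |-0.6|·34.6 = 20.76.
IQR(A) = |-2|·20.76 = 41.52.
IQR(B) = |-3.4|·41.52 = 141.168.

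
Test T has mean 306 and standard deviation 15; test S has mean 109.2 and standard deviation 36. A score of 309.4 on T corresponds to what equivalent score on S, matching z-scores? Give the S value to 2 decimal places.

S = 117.36

z = (309.4 − 306)/15 ≈ 0.2267.
S = 109.2 + z·36 = 109.2 + (309.4 − 306)·36/15 = 117.36.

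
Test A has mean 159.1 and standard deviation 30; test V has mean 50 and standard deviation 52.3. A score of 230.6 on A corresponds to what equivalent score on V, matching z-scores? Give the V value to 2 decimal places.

z = (230.6 − 159.1)/30 ≈ 2.3833.
V = 50 + z·52.3 = 50 + (230.6 − 159.1)·52.3/30 ≈ 174.65.

V = 174.65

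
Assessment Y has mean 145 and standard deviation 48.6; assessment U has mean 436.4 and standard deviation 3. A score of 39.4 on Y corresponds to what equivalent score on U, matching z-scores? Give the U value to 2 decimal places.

U = 429.88

z = (39.4 − 145)/48.6 ≈ -2.1728.
U = 436.4 + z·3 = 436.4 + (39.4 − 145)·3/48.6 ≈ 429.88.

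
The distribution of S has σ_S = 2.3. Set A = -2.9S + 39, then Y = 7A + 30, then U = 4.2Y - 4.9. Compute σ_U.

σ_U = 196.098

σ_A = |-2.9|·2.3 = 6.67.
σ_Y = |7|·6.67 = 46.69.
σ_U = |4.2|·46.69 = 196.098.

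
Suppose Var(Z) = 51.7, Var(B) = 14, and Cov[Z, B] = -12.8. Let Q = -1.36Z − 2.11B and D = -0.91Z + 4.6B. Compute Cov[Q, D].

By bilinearity, Cov[Q, D] = ac·Var(Z) + bd·Var(B) + (ad+bc)·Cov[Z, B], with a=-1.36, b=-2.11, c=-0.91, d=4.6.
ac·Var(Z) = (-1.36)·(-0.91)·51.7 = 63.98392
bd·Var(B) = (-2.11)·4.6·14 = -135.884
(ad+bc)·Cov[Z, B] = (-4.3359)·(-12.8) = 55.49952
Cov[Q, D] = 63.98392 + (-135.884) + 55.49952 = -16.40056.

Cov[Q, D] = -16.40056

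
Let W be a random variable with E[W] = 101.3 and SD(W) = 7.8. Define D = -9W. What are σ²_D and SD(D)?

D = -9W is linear with a = -9, b = 0.
σ²_W = 7.8² = 60.84.
σ²_D = a²·σ²_W = (-9)²·60.84 = 4928.04.
SD(D) = |a|·SD(W) = |-9|·7.8 = 70.2.

σ²_D = 4928.04, SD(D) = 70.2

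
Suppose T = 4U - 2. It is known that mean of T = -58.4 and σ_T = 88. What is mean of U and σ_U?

From T = 4U - 2: mean of T = a·mean of U + b, so mean of U = (mean of T − b)/a = (-58.4 − (-2))/4 = -14.1.
σ_T = |a|·σ_U, so σ_U = 88/|4| = 22.

mean of U = -14.1, σ_U = 22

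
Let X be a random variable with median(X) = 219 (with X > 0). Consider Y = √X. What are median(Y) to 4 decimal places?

median(Y) = 14.7986

√X is monotone on this domain, so median(Y) = √(219) ≈ 14.7986.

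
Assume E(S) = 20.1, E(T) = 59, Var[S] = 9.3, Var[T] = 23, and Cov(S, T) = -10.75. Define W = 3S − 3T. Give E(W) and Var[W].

E(W) = 3·E(S) + (-3)·E(T) = 3·20.1 + (-3)·59 = -116.7.
Var[W] = a²·Var[S] + b²·Var[T] + 2ab·Cov(S, T) with a = 3, b = -3.
= 3²·9.3 + (-3)²·23 + 2·3·(-3)·(-10.75)
= 83.7 + 207 + 193.5 = 484.2.

E(W) = -116.7, Var[W] = 484.2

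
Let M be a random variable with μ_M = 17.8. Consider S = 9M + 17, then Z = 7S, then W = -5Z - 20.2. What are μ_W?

μ_S = 9·17.8 + 17 = 177.2.
μ_Z = 7·177.2 = 1240.4.
μ_W = (-5)·1240.4 + (-20.2) = -6222.2.

μ_W = -6222.2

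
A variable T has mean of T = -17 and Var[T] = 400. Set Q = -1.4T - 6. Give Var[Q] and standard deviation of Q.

Var[Q] = 784, standard deviation of Q = 28

Q = -1.4T - 6 is linear with a = -1.4, b = -6.
Var[Q] = a²·Var[T] = (-1.4)²·400 = 784 (the additive constant -6 does not affect variance).
standard deviation of T = √400 = 20.
standard deviation of Q = |a|·standard deviation of T = |-1.4|·20 = 28.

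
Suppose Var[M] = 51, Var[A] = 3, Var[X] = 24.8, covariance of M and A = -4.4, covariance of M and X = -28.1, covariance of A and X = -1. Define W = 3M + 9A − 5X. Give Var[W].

Var[W] = a²·Var[M] + b²·Var[A] + c²·Var[X] + 2ab·covariance of M and A + 2ac·covariance of M and X + 2bc·covariance of A and X, with a = 3, b = 9, c = -5.
= 459 + 243 + 620 + (-237.6) + 843 + 90
= 2017.4.

Var[W] = 2017.4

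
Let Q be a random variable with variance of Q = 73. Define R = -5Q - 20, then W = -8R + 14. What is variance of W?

variance of R = (-5)²·73 = 1825.
variance of W = (-8)²·1825 = 116800.

variance of W = 116800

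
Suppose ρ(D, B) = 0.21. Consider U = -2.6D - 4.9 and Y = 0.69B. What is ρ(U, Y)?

Linear rescalings preserve |correlation|; the slopes -2.6 and 0.69 have opposite signs, so the correlation flips sign: ρ(U, Y) = −ρ(D, B) = -0.21.

ρ(U, Y) = -0.21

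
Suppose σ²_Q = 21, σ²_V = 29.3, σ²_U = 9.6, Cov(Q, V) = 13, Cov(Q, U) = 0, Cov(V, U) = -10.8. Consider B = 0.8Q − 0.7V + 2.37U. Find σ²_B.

σ²_B = a²·σ²_Q + b²·σ²_V + c²·σ²_U + 2ab·Cov(Q, V) + 2ac·Cov(Q, U) + 2bc·Cov(V, U), with a = 0.8, b = -0.7, c = 2.37.
= 13.44 + 14.357 + 53.92224 + (-14.56) + 0 + 35.8344
= 102.99364.

σ²_B = 102.99364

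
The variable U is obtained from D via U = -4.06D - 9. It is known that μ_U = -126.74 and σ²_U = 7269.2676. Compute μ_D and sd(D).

From U = -4.06D - 9: μ_U = a·μ_D + b, so μ_D = (μ_U − b)/a = (-126.74 − (-9))/(-4.06) = 29.
sd(U) = √7269.2676 = 85.26.
sd(U) = |a|·sd(D), so sd(D) = 85.26/|-4.06| = 21.

μ_D = 29, sd(D) = 21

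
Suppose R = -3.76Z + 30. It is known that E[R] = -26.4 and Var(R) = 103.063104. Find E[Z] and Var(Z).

From R = -3.76Z + 30: E[R] = a·E[Z] + b, so E[Z] = (E[R] − b)/a = (-26.4 − 30)/(-3.76) = 15.
Var(R) = a²·Var(Z), so Var(Z) = 103.063104/(-3.76)² = 7.29.

E[Z] = 15, Var(Z) = 7.29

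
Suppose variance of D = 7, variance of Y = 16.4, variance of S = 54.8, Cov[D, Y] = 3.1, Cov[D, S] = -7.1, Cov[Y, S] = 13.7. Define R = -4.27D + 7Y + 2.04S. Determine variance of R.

variance of R = 1488.93334

variance of R = a²·variance of D + b²·variance of Y + c²·variance of S + 2ab·Cov[D, Y] + 2ac·Cov[D, S] + 2bc·Cov[Y, S], with a = -4.27, b = 7, c = 2.04.
= 127.6303 + 803.6 + 228.05568 + (-185.318) + 123.69336 + 391.272
= 1488.93334.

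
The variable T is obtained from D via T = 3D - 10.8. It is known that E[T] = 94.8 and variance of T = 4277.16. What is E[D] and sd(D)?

E[D] = 35.2, sd(D) = 21.8

From T = 3D - 10.8: E[T] = a·E[D] + b, so E[D] = (E[T] − b)/a = (94.8 − (-10.8))/3 = 35.2.
sd(T) = √4277.16 = 65.4.
sd(T) = |a|·sd(D), so sd(D) = 65.4/|3| = 21.8.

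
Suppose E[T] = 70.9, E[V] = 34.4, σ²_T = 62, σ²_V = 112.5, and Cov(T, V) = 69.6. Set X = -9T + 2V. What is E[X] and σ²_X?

E[X] = (-9)·E[T] + 2·E[V] = (-9)·70.9 + 2·34.4 = -569.3.
σ²_X = a²·σ²_T + b²·σ²_V + 2ab·Cov(T, V) with a = -9, b = 2.
= (-9)²·62 + 2²·112.5 + 2·(-9)·2·69.6
= 5022 + 450 + (-2505.6) = 2966.4.

E[X] = -569.3, σ²_X = 2966.4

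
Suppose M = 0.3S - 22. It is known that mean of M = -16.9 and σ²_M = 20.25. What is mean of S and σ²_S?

mean of S = 17, σ²_S = 225

From M = 0.3S - 22: mean of M = a·mean of S + b, so mean of S = (mean of M − b)/a = (-16.9 − (-22))/0.3 = 17.
σ²_M = a²·σ²_S, so σ²_S = 20.25/0.3² = 225.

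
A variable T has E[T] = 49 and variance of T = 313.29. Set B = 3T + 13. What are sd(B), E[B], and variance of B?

sd(B) = 53.1, E[B] = 160, variance of B = 2819.61

B = 3T + 13 is linear with a = 3, b = 13.
sd(T) = √313.29 = 17.7.
sd(B) = |a|·sd(T) = |3|·17.7 = 53.1.
E[B] = a·E[T] + b = 3·49 + 13 = 160.
variance of B = a²·variance of T = 3²·313.29 = 2819.61 (the additive constant 13 does not affect variance).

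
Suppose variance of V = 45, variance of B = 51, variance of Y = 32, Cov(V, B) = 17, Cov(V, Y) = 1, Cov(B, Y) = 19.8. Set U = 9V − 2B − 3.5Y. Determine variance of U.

variance of U = 3843.2

variance of U = a²·variance of V + b²·variance of B + c²·variance of Y + 2ab·Cov(V, B) + 2ac·Cov(V, Y) + 2bc·Cov(B, Y), with a = 9, b = -2, c = -3.5.
= 3645 + 204 + 392 + (-612) + (-63) + 277.2
= 3843.2.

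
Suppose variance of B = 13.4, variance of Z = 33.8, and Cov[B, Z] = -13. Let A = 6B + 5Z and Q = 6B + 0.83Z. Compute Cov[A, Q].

Cov[A, Q] = 167.93

By bilinearity, Cov[A, Q] = ac·variance of B + bd·variance of Z + (ad+bc)·Cov[B, Z], with a=6, b=5, c=6, d=0.83.
ac·variance of B = 6·6·13.4 = 482.4
bd·variance of Z = 5·0.83·33.8 = 140.27
(ad+bc)·Cov[B, Z] = (34.98)·(-13) = -454.74
Cov[A, Q] = 482.4 + 140.27 + (-454.74) = 167.93.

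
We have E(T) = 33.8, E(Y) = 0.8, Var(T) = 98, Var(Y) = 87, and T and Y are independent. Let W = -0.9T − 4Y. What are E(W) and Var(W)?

E(W) = -33.62, Var(W) = 1471.38

E(W) = (-0.9)·E(T) + (-4)·E(Y) = (-0.9)·33.8 + (-4)·0.8 = -33.62.
Var(W) = a²·Var(T) + b²·Var(Y) + 2ab·Cov[T, Y] with a = -0.9, b = -4.
Independence gives Cov[T, Y] = 0.
= (-0.9)²·98 + (-4)²·87 + 2·(-0.9)·(-4)·0
= 79.38 + 1392 + 0 = 1471.38.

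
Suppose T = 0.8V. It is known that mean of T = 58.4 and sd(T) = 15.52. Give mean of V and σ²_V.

mean of V = 73, σ²_V = 376.36

From T = 0.8V: mean of T = a·mean of V + b, so mean of V = (mean of T − b)/a = (58.4 − 0)/0.8 = 73.
σ²_T = 15.52² = 240.8704.
σ²_T = a²·σ²_V, so σ²_V = 240.8704/0.8² = 376.36.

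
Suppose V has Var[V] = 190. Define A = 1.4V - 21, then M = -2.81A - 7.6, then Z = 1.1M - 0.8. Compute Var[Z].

Var[A] = 1.4²·190 = 372.4.
Var[M] = (-2.81)²·372.4 = 2940.50764.
Var[Z] = 1.1²·2940.50764 = 3558.0142444.

Var[Z] = 3558.0142444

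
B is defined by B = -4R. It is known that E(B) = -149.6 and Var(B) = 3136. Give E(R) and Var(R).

E(R) = 37.4, Var(R) = 196

From B = -4R: E(B) = a·E(R) + b, so E(R) = (E(B) − b)/a = (-149.6 − 0)/(-4) = 37.4.
Var(B) = a²·Var(R), so Var(R) = 3136/(-4)² = 196.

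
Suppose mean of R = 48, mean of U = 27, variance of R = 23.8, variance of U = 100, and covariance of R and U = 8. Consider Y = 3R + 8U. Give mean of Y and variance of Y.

mean of Y = 360, variance of Y = 6998.2

mean of Y = 3·mean of R + 8·mean of U = 3·48 + 8·27 = 360.
variance of Y = a²·variance of R + b²·variance of U + 2ab·covariance of R and U with a = 3, b = 8.
= 3²·23.8 + 8²·100 + 2·3·8·8
= 214.2 + 6400 + 384 = 6998.2.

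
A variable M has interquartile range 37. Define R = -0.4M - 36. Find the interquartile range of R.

IQR(R) = 14.8

Under R = aM + b, IQR(R) = |a|·IQR(M) = |-0.4|·37 = 14.8 (shifts cancel; spread scales by |a|).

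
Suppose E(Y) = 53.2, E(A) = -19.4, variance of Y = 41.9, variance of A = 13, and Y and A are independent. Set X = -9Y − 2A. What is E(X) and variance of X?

E(X) = -440, variance of X = 3445.9

E(X) = (-9)·E(Y) + (-2)·E(A) = (-9)·53.2 + (-2)·(-19.4) = -440.
variance of X = a²·variance of Y + b²·variance of A + 2ab·Cov[Y, A] with a = -9, b = -2.
Independence gives Cov[Y, A] = 0.
= (-9)²·41.9 + (-2)²·13 + 2·(-9)·(-2)·0
= 3393.9 + 52 + 0 = 3445.9.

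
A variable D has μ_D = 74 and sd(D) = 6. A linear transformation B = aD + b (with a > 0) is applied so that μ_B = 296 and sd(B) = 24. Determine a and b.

sd(B) = a·sd(D) (a > 0), so a = 24/6 = 4.
μ_B = a·μ_D + b, so b = 296 − 4·74 = 0.

a = 4, b = 0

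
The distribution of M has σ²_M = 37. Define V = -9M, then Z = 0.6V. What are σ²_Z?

σ²_Z = 1078.92

σ²_V = (-9)²·37 = 2997.
σ²_Z = 0.6²·2997 = 1078.92.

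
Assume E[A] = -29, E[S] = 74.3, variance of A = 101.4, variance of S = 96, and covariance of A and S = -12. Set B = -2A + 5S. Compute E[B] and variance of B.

E[B] = (-2)·E[A] + 5·E[S] = (-2)·(-29) + 5·74.3 = 429.5.
variance of B = a²·variance of A + b²·variance of S + 2ab·covariance of A and S with a = -2, b = 5.
= (-2)²·101.4 + 5²·96 + 2·(-2)·5·(-12)
= 405.6 + 2400 + 240 = 3045.6.

E[B] = 429.5, variance of B = 3045.6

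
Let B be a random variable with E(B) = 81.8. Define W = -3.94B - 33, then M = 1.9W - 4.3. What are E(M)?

E(M) = -679.3548

E(W) = (-3.94)·81.8 + (-33) = -355.292.
E(M) = 1.9·(-355.292) + (-4.3) = -679.3548.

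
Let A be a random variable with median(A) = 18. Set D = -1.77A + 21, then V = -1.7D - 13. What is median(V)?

median(D) = (-1.77)·18 + 21 = -10.86.
median(V) = (-1.7)·(-10.86) + (-13) = 5.462.

median(V) = 5.462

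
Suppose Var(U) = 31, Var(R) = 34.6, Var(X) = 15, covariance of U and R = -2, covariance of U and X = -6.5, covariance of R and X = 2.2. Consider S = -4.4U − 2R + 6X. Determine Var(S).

Var(S) = 1533.76

Var(S) = a²·Var(U) + b²·Var(R) + c²·Var(X) + 2ab·covariance of U and R + 2ac·covariance of U and X + 2bc·covariance of R and X, with a = -4.4, b = -2, c = 6.
= 600.16 + 138.4 + 540 + (-35.2) + 343.2 + (-52.8)
= 1533.76.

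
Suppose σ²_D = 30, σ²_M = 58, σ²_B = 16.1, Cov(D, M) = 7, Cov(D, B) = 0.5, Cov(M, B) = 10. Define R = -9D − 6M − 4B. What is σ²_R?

σ²_R = a²·σ²_D + b²·σ²_M + c²·σ²_B + 2ab·Cov(D, M) + 2ac·Cov(D, B) + 2bc·Cov(M, B), with a = -9, b = -6, c = -4.
= 2430 + 2088 + 257.6 + 756 + 36 + 480
= 6047.6.

σ²_R = 6047.6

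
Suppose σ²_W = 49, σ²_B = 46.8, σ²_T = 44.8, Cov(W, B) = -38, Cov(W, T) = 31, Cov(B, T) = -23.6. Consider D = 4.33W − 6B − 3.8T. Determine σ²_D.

σ²_D = 3128.5801

σ²_D = a²·σ²_W + b²·σ²_B + c²·σ²_T + 2ab·Cov(W, B) + 2ac·Cov(W, T) + 2bc·Cov(B, T), with a = 4.33, b = -6, c = -3.8.
= 918.6961 + 1684.8 + 646.912 + 1974.48 + (-1020.148) + (-1076.16)
= 3128.5801.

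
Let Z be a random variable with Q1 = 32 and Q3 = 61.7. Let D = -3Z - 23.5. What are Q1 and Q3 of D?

a = -3 < 0 reverses order: Q1(D) comes from Q3(Z), Q3(D) from Q1(Z).
Q1(D) = (-3)·61.7 + (-23.5) = -208.6; Q3(D) = (-3)·32 + (-23.5) = -119.5.

Q1(D) = -208.6, Q3(D) = -119.5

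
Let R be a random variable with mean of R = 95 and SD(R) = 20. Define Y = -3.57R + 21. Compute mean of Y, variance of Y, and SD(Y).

Y = -3.57R + 21 is linear with a = -3.57, b = 21.
mean of Y = a·mean of R + b = (-3.57)·95 + 21 = -318.15.
variance of R = 20² = 400.
variance of Y = a²·variance of R = (-3.57)²·400 = 5097.96 (the additive constant 21 does not affect variance).
SD(Y) = |a|·SD(R) = |-3.57|·20 = 71.4.

mean of Y = -318.15, variance of Y = 5097.96, SD(Y) = 71.4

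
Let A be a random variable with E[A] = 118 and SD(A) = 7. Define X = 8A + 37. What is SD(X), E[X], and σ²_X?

SD(X) = 56, E[X] = 981, σ²_X = 3136

X = 8A + 37 is linear with a = 8, b = 37.
SD(X) = |a|·SD(A) = |8|·7 = 56.
E[X] = a·E[A] + b = 8·118 + 37 = 981.
σ²_A = 7² = 49.
σ²_X = a²·σ²_A = 8²·49 = 3136 (the additive constant 37 does not affect variance).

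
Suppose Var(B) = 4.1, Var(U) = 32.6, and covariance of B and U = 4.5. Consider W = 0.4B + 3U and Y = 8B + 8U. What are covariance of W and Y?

By bilinearity, covariance of W and Y = ac·Var(B) + bd·Var(U) + (ad+bc)·covariance of B and U, with a=0.4, b=3, c=8, d=8.
ac·Var(B) = 0.4·8·4.1 = 13.12
bd·Var(U) = 3·8·32.6 = 782.4
(ad+bc)·covariance of B and U = (27.2)·4.5 = 122.4
covariance of W and Y = 13.12 + 782.4 + 122.4 = 917.92.

covariance of W and Y = 917.92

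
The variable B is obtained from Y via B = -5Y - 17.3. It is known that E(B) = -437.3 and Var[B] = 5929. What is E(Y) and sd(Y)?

E(Y) = 84, sd(Y) = 15.4

From B = -5Y - 17.3: E(B) = a·E(Y) + b, so E(Y) = (E(B) − b)/a = (-437.3 − (-17.3))/(-5) = 84.
sd(B) = √5929 = 77.
sd(B) = |a|·sd(Y), so sd(Y) = 77/|-5| = 15.4.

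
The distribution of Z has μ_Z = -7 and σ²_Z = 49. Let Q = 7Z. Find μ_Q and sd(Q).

Q = 7Z is linear with a = 7, b = 0.
μ_Q = a·μ_Z + b = 7·(-7) = -49.
sd(Z) = √49 = 7.
sd(Q) = |a|·sd(Z) = |7|·7 = 49.

μ_Q = -49, sd(Q) = 49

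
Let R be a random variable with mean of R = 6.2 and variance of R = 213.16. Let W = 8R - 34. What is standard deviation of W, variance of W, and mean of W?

standard deviation of W = 116.8, variance of W = 13642.24, mean of W = 15.6

W = 8R - 34 is linear with a = 8, b = -34.
standard deviation of R = √213.16 = 14.6.
standard deviation of W = |a|·standard deviation of R = |8|·14.6 = 116.8.
variance of W = a²·variance of R = 8²·213.16 = 13642.24 (the additive constant -34 does not affect variance).
mean of W = a·mean of R + b = 8·6.2 + (-34) = 15.6.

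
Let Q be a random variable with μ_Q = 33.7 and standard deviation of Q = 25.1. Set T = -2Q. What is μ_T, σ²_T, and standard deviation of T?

T = -2Q is linear with a = -2, b = 0.
μ_T = a·μ_Q + b = (-2)·33.7 = -67.4.
σ²_Q = 25.1² = 630.01.
σ²_T = a²·σ²_Q = (-2)²·630.01 = 2520.04.
standard deviation of T = |a|·standard deviation of Q = |-2|·25.1 = 50.2.

μ_T = -67.4, σ²_T = 2520.04, standard deviation of T = 50.2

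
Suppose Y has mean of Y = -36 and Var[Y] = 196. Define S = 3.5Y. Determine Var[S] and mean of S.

Var[S] = 2401, mean of S = -126

S = 3.5Y is linear with a = 3.5, b = 0.
Var[S] = a²·Var[Y] = 3.5²·196 = 2401.
mean of S = a·mean of Y + b = 3.5·(-36) = -126.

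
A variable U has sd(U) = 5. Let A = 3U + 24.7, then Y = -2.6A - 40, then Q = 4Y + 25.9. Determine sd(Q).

sd(A) = |3|·5 = 15.
sd(Y) = |-2.6|·15 = 39.
sd(Q) = |4|·39 = 156.

sd(Q) = 156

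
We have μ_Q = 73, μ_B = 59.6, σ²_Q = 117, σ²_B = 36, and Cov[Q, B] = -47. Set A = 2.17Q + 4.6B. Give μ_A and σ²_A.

μ_A = 432.57, σ²_A = 374.3933

μ_A = 2.17·μ_Q + 4.6·μ_B = 2.17·73 + 4.6·59.6 = 432.57.
σ²_A = a²·σ²_Q + b²·σ²_B + 2ab·Cov[Q, B] with a = 2.17, b = 4.6.
= 2.17²·117 + 4.6²·36 + 2·2.17·4.6·(-47)
= 550.9413 + 761.76 + (-938.308) = 374.3933.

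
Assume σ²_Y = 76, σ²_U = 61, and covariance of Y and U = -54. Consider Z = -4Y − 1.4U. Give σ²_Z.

σ²_Z = 730.76

σ²_Z = a²·σ²_Y + b²·σ²_U + 2ab·covariance of Y and U with a = -4, b = -1.4.
= (-4)²·76 + (-1.4)²·61 + 2·(-4)·(-1.4)·(-54)
= 1216 + 119.56 + (-604.8) = 730.76.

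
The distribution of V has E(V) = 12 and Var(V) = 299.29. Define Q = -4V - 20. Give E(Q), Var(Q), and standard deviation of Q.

E(Q) = -68, Var(Q) = 4788.64, standard deviation of Q = 69.2

Q = -4V - 20 is linear with a = -4, b = -20.
E(Q) = a·E(V) + b = (-4)·12 + (-20) = -68.
Var(Q) = a²·Var(V) = (-4)²·299.29 = 4788.64 (the additive constant -20 does not affect variance).
standard deviation of V = √299.29 = 17.3.
standard deviation of Q = |a|·standard deviation of V = |-4|·17.3 = 69.2.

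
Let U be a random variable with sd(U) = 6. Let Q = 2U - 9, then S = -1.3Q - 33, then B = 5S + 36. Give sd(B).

sd(Q) = |2|·6 = 12.
sd(S) = |-1.3|·12 = 15.6.
sd(B) = |5|·15.6 = 78.

sd(B) = 78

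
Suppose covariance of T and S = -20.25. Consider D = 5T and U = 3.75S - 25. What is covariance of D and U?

covariance of D and U = a·c·covariance of T and S = 5·3.75·(-20.25) = -379.6875. Additive constants drop out.

covariance of D and U = -379.6875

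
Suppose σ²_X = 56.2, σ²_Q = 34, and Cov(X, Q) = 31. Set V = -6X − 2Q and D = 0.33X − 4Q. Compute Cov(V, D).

Cov(V, D) = 884.264

By bilinearity, Cov(V, D) = ac·σ²_X + bd·σ²_Q + (ad+bc)·Cov(X, Q), with a=-6, b=-2, c=0.33, d=-4.
ac·σ²_X = (-6)·0.33·56.2 = -111.276
bd·σ²_Q = (-2)·(-4)·34 = 272
(ad+bc)·Cov(X, Q) = (23.34)·31 = 723.54
Cov(V, D) = -111.276 + 272 + 723.54 = 884.264.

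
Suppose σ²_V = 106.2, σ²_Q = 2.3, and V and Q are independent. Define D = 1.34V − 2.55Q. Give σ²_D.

σ²_D = a²·σ²_V + b²·σ²_Q + 2ab·covariance of V and Q with a = 1.34, b = -2.55.
Independence gives covariance of V and Q = 0.
= 1.34²·106.2 + (-2.55)²·2.3 + 2·1.34·(-2.55)·0
= 190.69272 + 14.95575 + 0 = 205.64847.

σ²_D = 205.64847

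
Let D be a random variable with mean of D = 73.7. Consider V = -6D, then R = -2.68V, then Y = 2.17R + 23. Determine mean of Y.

mean of Y = 2594.65832

mean of V = (-6)·73.7 = -442.2.
mean of R = (-2.68)·(-442.2) = 1185.096.
mean of Y = 2.17·1185.096 + 23 = 2594.65832.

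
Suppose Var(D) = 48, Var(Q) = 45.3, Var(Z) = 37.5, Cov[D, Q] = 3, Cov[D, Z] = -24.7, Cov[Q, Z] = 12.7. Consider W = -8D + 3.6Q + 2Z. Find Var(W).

Var(W) = 4609.568

Var(W) = a²·Var(D) + b²·Var(Q) + c²·Var(Z) + 2ab·Cov[D, Q] + 2ac·Cov[D, Z] + 2bc·Cov[Q, Z], with a = -8, b = 3.6, c = 2.
= 3072 + 587.088 + 150 + (-172.8) + 790.4 + 182.88
= 4609.568.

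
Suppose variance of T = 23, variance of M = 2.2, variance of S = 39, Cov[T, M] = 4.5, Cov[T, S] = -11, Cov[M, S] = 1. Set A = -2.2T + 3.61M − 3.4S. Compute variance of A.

variance of A = a²·variance of T + b²·variance of M + c²·variance of S + 2ab·Cov[T, M] + 2ac·Cov[T, S] + 2bc·Cov[M, S], with a = -2.2, b = 3.61, c = -3.4.
= 111.32 + 28.67062 + 450.84 + (-71.478) + (-164.56) + (-24.548)
= 330.24462.

variance of A = 330.24462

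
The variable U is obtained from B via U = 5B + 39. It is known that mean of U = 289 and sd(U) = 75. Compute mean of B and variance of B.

mean of B = 50, variance of B = 225

From U = 5B + 39: mean of U = a·mean of B + b, so mean of B = (mean of U − b)/a = (289 − 39)/5 = 50.
variance of U = 75² = 5625.
variance of U = a²·variance of B, so variance of B = 5625/5² = 225.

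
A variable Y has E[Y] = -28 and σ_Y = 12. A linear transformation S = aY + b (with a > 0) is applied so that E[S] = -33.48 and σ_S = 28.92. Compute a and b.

a = 2.41, b = 34

σ_S = a·σ_Y (a > 0), so a = 28.92/12 = 2.41.
E[S] = a·E[Y] + b, so b = -33.48 − 2.41·(-28) = 34.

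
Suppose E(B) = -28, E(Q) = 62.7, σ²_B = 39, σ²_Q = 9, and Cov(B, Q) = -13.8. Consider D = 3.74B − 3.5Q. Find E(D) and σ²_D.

E(D) = 3.74·E(B) + (-3.5)·E(Q) = 3.74·(-28) + (-3.5)·62.7 = -324.17.
σ²_D = a²·σ²_B + b²·σ²_Q + 2ab·Cov(B, Q) with a = 3.74, b = -3.5.
= 3.74²·39 + (-3.5)²·9 + 2·3.74·(-3.5)·(-13.8)
= 545.5164 + 110.25 + 361.284 = 1017.0504.

E(D) = -324.17, σ²_D = 1017.0504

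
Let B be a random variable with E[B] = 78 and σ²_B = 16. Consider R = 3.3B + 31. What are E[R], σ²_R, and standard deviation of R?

E[R] = 288.4, σ²_R = 174.24, standard deviation of R = 13.2

R = 3.3B + 31 is linear with a = 3.3, b = 31.
E[R] = a·E[B] + b = 3.3·78 + 31 = 288.4.
σ²_R = a²·σ²_B = 3.3²·16 = 174.24 (the additive constant 31 does not affect variance).
standard deviation of B = √16 = 4.
standard deviation of R = |a|·standard deviation of B = |3.3|·4 = 13.2.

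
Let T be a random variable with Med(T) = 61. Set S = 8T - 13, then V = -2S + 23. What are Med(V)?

Med(V) = -927

Med(S) = 8·61 + (-13) = 475.
Med(V) = (-2)·475 + 23 = -927.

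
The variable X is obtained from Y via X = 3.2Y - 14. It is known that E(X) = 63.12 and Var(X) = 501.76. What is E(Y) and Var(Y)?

From X = 3.2Y - 14: E(X) = a·E(Y) + b, so E(Y) = (E(X) − b)/a = (63.12 − (-14))/3.2 = 24.1.
Var(X) = a²·Var(Y), so Var(Y) = 501.76/3.2² = 49.

E(Y) = 24.1, Var(Y) = 49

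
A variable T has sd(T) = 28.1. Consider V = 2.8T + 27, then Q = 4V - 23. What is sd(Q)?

sd(V) = |2.8|·28.1 = 78.68.
sd(Q) = |4|·78.68 = 314.72.

sd(Q) = 314.72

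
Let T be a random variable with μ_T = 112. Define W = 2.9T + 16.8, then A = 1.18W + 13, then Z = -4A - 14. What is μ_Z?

μ_W = 2.9·112 + 16.8 = 341.6.
μ_A = 1.18·341.6 + 13 = 416.088.
μ_Z = (-4)·416.088 + (-14) = -1678.352.

μ_Z = -1678.352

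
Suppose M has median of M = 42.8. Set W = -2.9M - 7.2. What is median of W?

median of W = -131.32

A linear map preserves order up to sign, so median of W = a·median of M + b = (-2.9)·42.8 + (-7.2) = -131.32.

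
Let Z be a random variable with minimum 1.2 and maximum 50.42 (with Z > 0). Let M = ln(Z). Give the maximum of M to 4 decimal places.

max(M) = 3.9204

ln(Z) is increasing on this domain, so max(M) comes from max(Z) = 50.42: max(M) = ln(50.42) ≈ 3.9204.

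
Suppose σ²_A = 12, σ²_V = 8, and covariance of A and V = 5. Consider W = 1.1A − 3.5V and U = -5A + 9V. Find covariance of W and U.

covariance of W and U = -181

By bilinearity, covariance of W and U = ac·σ²_A + bd·σ²_V + (ad+bc)·covariance of A and V, with a=1.1, b=-3.5, c=-5, d=9.
ac·σ²_A = 1.1·(-5)·12 = -66
bd·σ²_V = (-3.5)·9·8 = -252
(ad+bc)·covariance of A and V = (27.4)·5 = 137
covariance of W and U = -66 + (-252) + 137 = -181.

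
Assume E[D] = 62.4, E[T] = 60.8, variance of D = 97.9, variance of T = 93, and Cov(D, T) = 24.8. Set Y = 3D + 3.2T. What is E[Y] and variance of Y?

E[Y] = 381.76, variance of Y = 2309.58

E[Y] = 3·E[D] + 3.2·E[T] = 3·62.4 + 3.2·60.8 = 381.76.
variance of Y = a²·variance of D + b²·variance of T + 2ab·Cov(D, T) with a = 3, b = 3.2.
= 3²·97.9 + 3.2²·93 + 2·3·3.2·24.8
= 881.1 + 952.32 + 476.16 = 2309.58.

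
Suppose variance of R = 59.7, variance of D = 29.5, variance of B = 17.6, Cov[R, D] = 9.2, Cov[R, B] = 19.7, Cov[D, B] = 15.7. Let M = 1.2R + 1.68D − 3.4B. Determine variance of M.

variance of M = 69.6704

variance of M = a²·variance of R + b²·variance of D + c²·variance of B + 2ab·Cov[R, D] + 2ac·Cov[R, B] + 2bc·Cov[D, B], with a = 1.2, b = 1.68, c = -3.4.
= 85.968 + 83.2608 + 203.456 + 37.0944 + (-160.752) + (-179.3568)
= 69.6704.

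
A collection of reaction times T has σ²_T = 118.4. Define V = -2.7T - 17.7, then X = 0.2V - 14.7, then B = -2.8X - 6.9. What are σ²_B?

σ²_V = (-2.7)²·118.4 = 863.136.
σ²_X = 0.2²·863.136 = 34.52544.
σ²_B = (-2.8)²·34.52544 = 270.6794496.

σ²_B = 270.6794496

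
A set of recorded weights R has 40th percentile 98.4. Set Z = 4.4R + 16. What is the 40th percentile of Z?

40th percentile of Z = 448.96

Since a = 4.4 > 0 the transformation is increasing, so the 40th percentile of Z = a·(P_{40} of R) + b = 4.4·98.4 + 16 = 448.96.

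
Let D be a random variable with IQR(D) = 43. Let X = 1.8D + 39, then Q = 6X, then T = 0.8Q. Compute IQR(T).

IQR(T) = 371.52

IQR(X) = |1.8|·43 = 77.4.
IQR(Q) = |6|·77.4 = 464.4.
IQR(T) = |0.8|·464.4 = 371.52.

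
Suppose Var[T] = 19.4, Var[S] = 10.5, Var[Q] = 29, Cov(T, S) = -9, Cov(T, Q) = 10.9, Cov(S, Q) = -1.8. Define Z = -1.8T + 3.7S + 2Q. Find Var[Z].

Var[Z] = 337.361

Var[Z] = a²·Var[T] + b²·Var[S] + c²·Var[Q] + 2ab·Cov(T, S) + 2ac·Cov(T, Q) + 2bc·Cov(S, Q), with a = -1.8, b = 3.7, c = 2.
= 62.856 + 143.745 + 116 + 119.88 + (-78.48) + (-26.64)
= 337.361.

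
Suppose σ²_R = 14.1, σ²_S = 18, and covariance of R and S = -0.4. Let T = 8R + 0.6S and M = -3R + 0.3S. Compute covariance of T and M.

By bilinearity, covariance of T and M = ac·σ²_R + bd·σ²_S + (ad+bc)·covariance of R and S, with a=8, b=0.6, c=-3, d=0.3.
ac·σ²_R = 8·(-3)·14.1 = -338.4
bd·σ²_S = 0.6·0.3·18 = 3.24
(ad+bc)·covariance of R and S = (0.6)·(-0.4) = -0.24
covariance of T and M = -338.4 + 3.24 + (-0.24) = -335.4.

covariance of T and M = -335.4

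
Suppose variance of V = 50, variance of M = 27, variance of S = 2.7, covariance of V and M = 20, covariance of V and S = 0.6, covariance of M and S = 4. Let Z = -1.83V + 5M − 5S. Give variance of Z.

variance of Z = 354.925

variance of Z = a²·variance of V + b²·variance of M + c²·variance of S + 2ab·covariance of V and M + 2ac·covariance of V and S + 2bc·covariance of M and S, with a = -1.83, b = 5, c = -5.
= 167.445 + 675 + 67.5 + (-366) + 10.98 + (-200)
= 354.925.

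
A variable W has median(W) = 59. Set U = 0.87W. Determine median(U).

A linear map preserves order up to sign, so median(U) = a·median(W) + b = 0.87·59 = 51.33.

median(U) = 51.33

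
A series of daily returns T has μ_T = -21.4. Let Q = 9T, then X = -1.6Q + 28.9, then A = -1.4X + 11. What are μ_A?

μ_A = -460.884

μ_Q = 9·(-21.4) = -192.6.
μ_X = (-1.6)·(-192.6) + 28.9 = 337.06.
μ_A = (-1.4)·337.06 + 11 = -460.884.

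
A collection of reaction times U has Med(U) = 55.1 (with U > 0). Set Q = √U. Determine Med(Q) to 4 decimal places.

Med(Q) = 7.4229

√U is monotone on this domain, so Med(Q) = √(55.1) ≈ 7.4229.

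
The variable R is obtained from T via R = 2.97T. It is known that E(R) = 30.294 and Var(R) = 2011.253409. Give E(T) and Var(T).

E(T) = 10.2, Var(T) = 228.01

From R = 2.97T: E(R) = a·E(T) + b, so E(T) = (E(R) − b)/a = (30.294 − 0)/2.97 = 10.2.
Var(R) = a²·Var(T), so Var(T) = 2011.253409/2.97² = 228.01.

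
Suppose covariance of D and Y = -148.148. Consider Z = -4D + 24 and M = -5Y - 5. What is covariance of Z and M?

covariance of Z and M = -2962.96

covariance of Z and M = a·c·covariance of D and Y = (-4)·(-5)·(-148.148) = -2962.96. Additive constants drop out.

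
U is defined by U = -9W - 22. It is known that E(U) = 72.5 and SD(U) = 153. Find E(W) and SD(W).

From U = -9W - 22: E(U) = a·E(W) + b, so E(W) = (E(U) − b)/a = (72.5 − (-22))/(-9) = -10.5.
SD(U) = |a|·SD(W), so SD(W) = 153/|-9| = 17.

E(W) = -10.5, SD(W) = 17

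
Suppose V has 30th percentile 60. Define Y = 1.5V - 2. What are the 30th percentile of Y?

Since a = 1.5 > 0 the transformation is increasing, so the 30th percentile of Y = a·(P_{30} of V) + b = 1.5·60 + (-2) = 88.

30th percentile of Y = 88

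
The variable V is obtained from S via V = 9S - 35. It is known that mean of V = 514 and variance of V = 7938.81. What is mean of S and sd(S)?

From V = 9S - 35: mean of V = a·mean of S + b, so mean of S = (mean of V − b)/a = (514 − (-35))/9 = 61.
sd(V) = √7938.81 = 89.1.
sd(V) = |a|·sd(S), so sd(S) = 89.1/|9| = 9.9.

mean of S = 61, sd(S) = 9.9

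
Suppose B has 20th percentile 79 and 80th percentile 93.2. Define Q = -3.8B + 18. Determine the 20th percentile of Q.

Since a = -3.8 < 0 the transformation is decreasing, reversing order: the 20th percentile of Q corresponds to the 80th percentile of B.
So P_{20}(Q) = a·P_{80}(B) + b = (-3.8)·93.2 + 18 = -336.16.

20th percentile of Q = -336.16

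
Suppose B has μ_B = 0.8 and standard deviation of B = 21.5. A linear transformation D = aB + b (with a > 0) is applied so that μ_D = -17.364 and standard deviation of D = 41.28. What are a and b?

a = 1.92, b = -18.9

standard deviation of D = a·standard deviation of B (a > 0), so a = 41.28/21.5 = 1.92.
μ_D = a·μ_B + b, so b = -17.364 − 1.92·0.8 = -18.9.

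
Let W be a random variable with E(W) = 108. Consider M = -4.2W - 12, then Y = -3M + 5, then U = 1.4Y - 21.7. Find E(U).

E(M) = (-4.2)·108 + (-12) = -465.6.
E(Y) = (-3)·(-465.6) + 5 = 1401.8.
E(U) = 1.4·1401.8 + (-21.7) = 1940.82.

E(U) = 1940.82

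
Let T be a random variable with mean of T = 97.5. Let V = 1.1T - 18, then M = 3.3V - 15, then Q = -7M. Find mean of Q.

mean of Q = -1956.675

mean of V = 1.1·97.5 + (-18) = 89.25.
mean of M = 3.3·89.25 + (-15) = 279.525.
mean of Q = (-7)·279.525 = -1956.675.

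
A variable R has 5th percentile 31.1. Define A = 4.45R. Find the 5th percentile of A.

5th percentile of A = 138.395

Since a = 4.45 > 0 the transformation is increasing, so the 5th percentile of A = a·(P_{5} of R) + b = 4.45·31.1 = 138.395.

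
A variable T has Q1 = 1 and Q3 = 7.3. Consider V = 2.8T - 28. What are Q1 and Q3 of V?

Q1(V) = -25.2, Q3(V) = -7.56

a = 2.8 > 0: Q1(V) = a·Q1(T)+b = -25.2, Q3(V) = a·Q3(T)+b = -7.56.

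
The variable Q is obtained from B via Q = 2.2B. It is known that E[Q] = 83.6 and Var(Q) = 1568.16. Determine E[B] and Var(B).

From Q = 2.2B: E[Q] = a·E[B] + b, so E[B] = (E[Q] − b)/a = (83.6 − 0)/2.2 = 38.
Var(Q) = a²·Var(B), so Var(B) = 1568.16/2.2² = 324.

E[B] = 38, Var(B) = 324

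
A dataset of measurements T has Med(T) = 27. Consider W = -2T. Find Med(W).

Med(W) = -54

A linear map preserves order up to sign, so Med(W) = a·Med(T) + b = (-2)·27 = -54.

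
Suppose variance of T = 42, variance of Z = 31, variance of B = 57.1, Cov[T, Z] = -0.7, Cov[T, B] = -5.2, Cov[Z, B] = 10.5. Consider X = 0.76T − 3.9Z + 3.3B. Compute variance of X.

variance of X = 825.3846

variance of X = a²·variance of T + b²·variance of Z + c²·variance of B + 2ab·Cov[T, Z] + 2ac·Cov[T, B] + 2bc·Cov[Z, B], with a = 0.76, b = -3.9, c = 3.3.
= 24.2592 + 471.51 + 621.819 + 4.1496 + (-26.0832) + (-270.27)
= 825.3846.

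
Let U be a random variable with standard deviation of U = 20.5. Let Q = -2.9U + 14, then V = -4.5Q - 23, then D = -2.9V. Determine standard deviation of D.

standard deviation of D = 775.8225

standard deviation of Q = |-2.9|·20.5 = 59.45.
standard deviation of V = |-4.5|·59.45 = 267.525.
standard deviation of D = |-2.9|·267.525 = 775.8225.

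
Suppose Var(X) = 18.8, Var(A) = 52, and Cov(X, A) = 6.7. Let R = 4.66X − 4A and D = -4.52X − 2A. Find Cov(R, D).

Cov(R, D) = 78.70384

By bilinearity, Cov(R, D) = ac·Var(X) + bd·Var(A) + (ad+bc)·Cov(X, A), with a=4.66, b=-4, c=-4.52, d=-2.
ac·Var(X) = 4.66·(-4.52)·18.8 = -395.98816
bd·Var(A) = (-4)·(-2)·52 = 416
(ad+bc)·Cov(X, A) = (8.76)·6.7 = 58.692
Cov(R, D) = -395.98816 + 416 + 58.692 = 78.70384.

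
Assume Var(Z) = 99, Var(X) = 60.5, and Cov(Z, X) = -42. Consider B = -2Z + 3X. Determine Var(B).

Var(B) = a²·Var(Z) + b²·Var(X) + 2ab·Cov(Z, X) with a = -2, b = 3.
= (-2)²·99 + 3²·60.5 + 2·(-2)·3·(-42)
= 396 + 544.5 + 504 = 1444.5.

Var(B) = 1444.5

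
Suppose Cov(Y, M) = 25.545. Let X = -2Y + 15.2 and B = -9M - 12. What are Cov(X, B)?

Cov(X, B) = a·c·Cov(Y, M) = (-2)·(-9)·25.545 = 459.81. Additive constants drop out.

Cov(X, B) = 459.81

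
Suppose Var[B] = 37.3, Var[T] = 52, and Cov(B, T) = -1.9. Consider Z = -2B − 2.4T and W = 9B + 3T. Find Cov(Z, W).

Cov(Z, W) = -993.36

By bilinearity, Cov(Z, W) = ac·Var[B] + bd·Var[T] + (ad+bc)·Cov(B, T), with a=-2, b=-2.4, c=9, d=3.
ac·Var[B] = (-2)·9·37.3 = -671.4
bd·Var[T] = (-2.4)·3·52 = -374.4
(ad+bc)·Cov(B, T) = (-27.6)·(-1.9) = 52.44
Cov(Z, W) = -671.4 + (-374.4) + 52.44 = -993.36.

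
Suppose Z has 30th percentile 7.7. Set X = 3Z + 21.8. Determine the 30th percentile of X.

30th percentile of X = 44.9

Since a = 3 > 0 the transformation is increasing, so the 30th percentile of X = a·(P_{30} of Z) + b = 3·7.7 + 21.8 = 44.9.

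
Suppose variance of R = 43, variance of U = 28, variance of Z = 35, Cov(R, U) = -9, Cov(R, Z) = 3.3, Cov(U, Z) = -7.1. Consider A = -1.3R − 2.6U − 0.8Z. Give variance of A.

variance of A = a²·variance of R + b²·variance of U + c²·variance of Z + 2ab·Cov(R, U) + 2ac·Cov(R, Z) + 2bc·Cov(U, Z), with a = -1.3, b = -2.6, c = -0.8.
= 72.67 + 189.28 + 22.4 + (-60.84) + 6.864 + (-29.536)
= 200.838.

variance of A = 200.838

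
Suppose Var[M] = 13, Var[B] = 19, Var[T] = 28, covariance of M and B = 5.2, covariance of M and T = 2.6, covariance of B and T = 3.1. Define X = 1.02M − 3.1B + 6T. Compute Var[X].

Var[X] = 1087.7344

Var[X] = a²·Var[M] + b²·Var[B] + c²·Var[T] + 2ab·covariance of M and B + 2ac·covariance of M and T + 2bc·covariance of B and T, with a = 1.02, b = -3.1, c = 6.
= 13.5252 + 182.59 + 1008 + (-32.8848) + 31.824 + (-115.32)
= 1087.7344.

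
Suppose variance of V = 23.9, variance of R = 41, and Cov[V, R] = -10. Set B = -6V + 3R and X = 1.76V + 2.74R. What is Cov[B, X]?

By bilinearity, Cov[B, X] = ac·variance of V + bd·variance of R + (ad+bc)·Cov[V, R], with a=-6, b=3, c=1.76, d=2.74.
ac·variance of V = (-6)·1.76·23.9 = -252.384
bd·variance of R = 3·2.74·41 = 337.02
(ad+bc)·Cov[V, R] = (-11.16)·(-10) = 111.6
Cov[B, X] = -252.384 + 337.02 + 111.6 = 196.236.

Cov[B, X] = 196.236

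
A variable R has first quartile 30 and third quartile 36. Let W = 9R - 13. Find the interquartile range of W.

IQR of R = Q3 − Q1 = 36 − 30 = 6.
Under W = aR + b, IQR(W) = |a|·IQR(R) = |9|·6 = 54 (shifts cancel; spread scales by |a|).

IQR(W) = 54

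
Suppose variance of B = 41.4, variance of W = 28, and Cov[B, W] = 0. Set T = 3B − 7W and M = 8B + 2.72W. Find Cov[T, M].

By bilinearity, Cov[T, M] = ac·variance of B + bd·variance of W + (ad+bc)·Cov[B, W], with a=3, b=-7, c=8, d=2.72.
ac·variance of B = 3·8·41.4 = 993.6
bd·variance of W = (-7)·2.72·28 = -533.12
(ad+bc)·Cov[B, W] = (-47.84)·0 = 0
Cov[T, M] = 993.6 + (-533.12) + 0 = 460.48.

Cov[T, M] = 460.48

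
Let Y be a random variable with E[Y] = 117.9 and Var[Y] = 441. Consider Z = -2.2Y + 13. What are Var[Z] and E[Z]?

Z = -2.2Y + 13 is linear with a = -2.2, b = 13.
Var[Z] = a²·Var[Y] = (-2.2)²·441 = 2134.44 (the additive constant 13 does not affect variance).
E[Z] = a·E[Y] + b = (-2.2)·117.9 + 13 = -246.38.

Var[Z] = 2134.44, E[Z] = -246.38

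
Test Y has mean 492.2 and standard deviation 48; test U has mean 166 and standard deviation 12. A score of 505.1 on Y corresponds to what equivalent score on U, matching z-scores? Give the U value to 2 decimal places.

z = (505.1 − 492.2)/48 ≈ 0.2688.
U = 166 + z·12 = 166 + (505.1 − 492.2)·12/48 ≈ 169.23.

U = 169.23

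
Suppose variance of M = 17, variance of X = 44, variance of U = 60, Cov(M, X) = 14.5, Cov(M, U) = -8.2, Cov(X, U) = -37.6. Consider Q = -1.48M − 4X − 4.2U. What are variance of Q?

variance of Q = 606.0144

variance of Q = a²·variance of M + b²·variance of X + c²·variance of U + 2ab·Cov(M, X) + 2ac·Cov(M, U) + 2bc·Cov(X, U), with a = -1.48, b = -4, c = -4.2.
= 37.2368 + 704 + 1058.4 + 171.68 + (-101.9424) + (-1263.36)
= 606.0144.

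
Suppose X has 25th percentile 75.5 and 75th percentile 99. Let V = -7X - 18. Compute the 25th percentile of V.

25th percentile of V = -711

Since a = -7 < 0 the transformation is decreasing, reversing order: the 25th percentile of V corresponds to the 75th percentile of X.
So P_{25}(V) = a·P_{75}(X) + b = (-7)·99 + (-18) = -711.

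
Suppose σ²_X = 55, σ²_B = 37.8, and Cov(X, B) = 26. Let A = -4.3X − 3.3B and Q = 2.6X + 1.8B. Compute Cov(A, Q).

Cov(A, Q) = -1263.752

By bilinearity, Cov(A, Q) = ac·σ²_X + bd·σ²_B + (ad+bc)·Cov(X, B), with a=-4.3, b=-3.3, c=2.6, d=1.8.
ac·σ²_X = (-4.3)·2.6·55 = -614.9
bd·σ²_B = (-3.3)·1.8·37.8 = -224.532
(ad+bc)·Cov(X, B) = (-16.32)·26 = -424.32
Cov(A, Q) = -614.9 + (-224.532) + (-424.32) = -1263.752.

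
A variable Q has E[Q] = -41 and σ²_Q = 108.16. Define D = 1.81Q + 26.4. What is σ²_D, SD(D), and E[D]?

σ²_D = 354.342976, SD(D) = 18.824, E[D] = -47.81

D = 1.81Q + 26.4 is linear with a = 1.81, b = 26.4.
σ²_D = a²·σ²_Q = 1.81²·108.16 = 354.342976 (the additive constant 26.4 does not affect variance).
SD(Q) = √108.16 = 10.4.
SD(D) = |a|·SD(Q) = |1.81|·10.4 = 18.824.
E[D] = a·E[Q] + b = 1.81·(-41) + 26.4 = -47.81.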